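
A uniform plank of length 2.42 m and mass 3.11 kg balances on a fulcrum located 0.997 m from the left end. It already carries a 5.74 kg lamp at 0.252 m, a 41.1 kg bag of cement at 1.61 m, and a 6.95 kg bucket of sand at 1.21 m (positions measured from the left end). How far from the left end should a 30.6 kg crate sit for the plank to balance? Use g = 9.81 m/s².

About the fulcrum (at 0.997 m from the left end):
Beam weight: 3.11 × 9.81 = 30.51 N down at 1.21 m → arm 0.213 m, τ = 30.51 × 0.213 = 6.499 N·m clockwise.
Lamp: 5.74 × 9.81 = 56.31 N down at 0.252 m → arm 0.745 m, τ = 56.31 × 0.745 = 41.95 N·m counterclockwise.
Bag of cement: 41.1 × 9.81 = 403.2 N down at 1.61 m → arm 0.613 m, τ = 403.2 × 0.613 = 247.2 N·m clockwise.
Bucket of sand: 6.95 × 9.81 = 68.18 N down at 1.21 m → arm 0.213 m, τ = 68.18 × 0.213 = 14.52 N·m clockwise.
Net moment of existing loads = 226.3 N·m clockwise.
The crate weighs 30.6 × 9.81 = 300.2 N and must supply an equal counterclockwise moment, so its lever arm about the fulcrum is 226.3 / 300.2 = 0.754 m.
That puts it at 0.997 − 0.754 = 0.243 m from the left end.

x ≈ 0.243 m from the left end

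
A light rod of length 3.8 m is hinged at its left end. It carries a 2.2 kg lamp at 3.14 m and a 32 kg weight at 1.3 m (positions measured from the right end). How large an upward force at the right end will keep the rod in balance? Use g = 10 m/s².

F ≈ 214 N

Sum moments about the left end (the unknown pivot reaction has zero arm there).
Lamp: 2.2 × 10 = 22 N down at 3.14 m → arm 0.66 m, τ = 22 × 0.66 = 14.52 N·m clockwise.
Weight: 32 × 10 = 320 N down at 1.3 m → arm 2.5 m, τ = 320 × 2.5 = 800 N·m clockwise.
Net moment of the loads = 814.5 N·m clockwise.
The upward force F acts at the right end, arm 3.8 m, giving F × 3.8 counterclockwise.
For rotational equilibrium, F × 3.8 = 814.5, so F = 814.5 / 3.8 = 214 N.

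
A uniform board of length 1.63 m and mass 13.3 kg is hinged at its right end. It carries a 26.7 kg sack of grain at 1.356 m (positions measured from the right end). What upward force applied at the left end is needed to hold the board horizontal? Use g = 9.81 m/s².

F ≈ 283 N

About the right end:
Beam weight: 13.3 × 9.81 = 130.5 N down at 0.815 m → arm 0.815 m, τ = 130.5 × 0.815 = 106.4 N·m counterclockwise.
Sack of grain: 26.7 × 9.81 = 261.9 N down at 1.356 m → arm 1.356 m, τ = 261.9 × 1.356 = 355.1 N·m counterclockwise.
Net moment of the loads = 461.5 N·m counterclockwise.
The upward force F acts at the left end, arm 1.63 m, giving F × 1.63 clockwise.
Στ = 0 ⇒ F × 1.63 = 461.5 ⇒ F = 461.5 / 1.63 = 283 N.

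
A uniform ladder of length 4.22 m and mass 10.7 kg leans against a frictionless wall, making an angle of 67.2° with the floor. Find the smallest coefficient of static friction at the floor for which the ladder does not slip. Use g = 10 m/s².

μ_min ≈ 0.21

Taking torques about the foot of the ladder:
Ladder weight 10.7×10 = 107 N acts at 2.11 m along the ladder; its horizontal arm is 2.11·cos67.2° = 0.8177 m → τ = 87.49 N·m clockwise.
Wall normal N acts horizontally at the top; its moment arm is the height L sinθ = 4.22·sin67.2° = 3.89 m, counterclockwise.
Στ = 0 ⇒ N × 3.89 = 87.49 ⇒ N = 22.49 N.
ΣFx = 0 ⇒ f = N_wall = 22.49 N. ΣFy = 0 ⇒ N_floor = 107 N.
μ_min = f / N_floor = 22.49 / 107 = 0.21.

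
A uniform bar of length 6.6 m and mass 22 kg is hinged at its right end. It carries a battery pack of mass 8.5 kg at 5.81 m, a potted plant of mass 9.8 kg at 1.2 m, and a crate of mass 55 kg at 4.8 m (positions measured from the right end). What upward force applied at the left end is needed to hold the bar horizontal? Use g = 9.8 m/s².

F ≈ 591 N

Taking torques about the right end:
Beam weight: 22 × 9.8 = 215.6 N down at 3.3 m → arm 3.3 m, τ = 215.6 × 3.3 = 711.5 N·m counterclockwise.
Battery pack: 8.5 × 9.8 = 83.3 N down at 5.81 m → arm 5.81 m, τ = 83.3 × 5.81 = 484 N·m counterclockwise.
Potted plant: 9.8 × 9.8 = 96.04 N down at 1.2 m → arm 1.2 m, τ = 96.04 × 1.2 = 115.2 N·m counterclockwise.
Crate: 55 × 9.8 = 539 N down at 4.8 m → arm 4.8 m, τ = 539 × 4.8 = 2587 N·m counterclockwise.
Net moment of the loads = 3898 N·m counterclockwise.
The upward force F acts at the left end, arm 6.6 m, giving F × 6.6 clockwise.
For rotational equilibrium, F × 6.6 = 3898, so F = 3898 / 6.6 = 591 N.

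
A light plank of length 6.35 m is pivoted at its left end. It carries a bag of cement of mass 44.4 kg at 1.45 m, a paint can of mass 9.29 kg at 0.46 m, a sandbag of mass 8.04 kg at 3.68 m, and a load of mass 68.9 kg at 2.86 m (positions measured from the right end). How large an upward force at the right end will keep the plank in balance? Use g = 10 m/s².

Sum moments about the left end (the unknown pivot reaction has zero arm there).
Bag of cement: 44.4 × 10 = 444 N down at 1.45 m → arm 4.9 m, τ = 444 × 4.9 = 2176 N·m clockwise.
Paint can: 9.29 × 10 = 92.9 N down at 0.46 m → arm 5.89 m, τ = 92.9 × 5.89 = 547.2 N·m clockwise.
Sandbag: 8.04 × 10 = 80.4 N down at 3.68 m → arm 2.67 m, τ = 80.4 × 2.67 = 214.7 N·m clockwise.
Load: 68.9 × 10 = 689 N down at 2.86 m → arm 3.49 m, τ = 689 × 3.49 = 2405 N·m clockwise.
Net moment of the loads = 5343 N·m clockwise.
The upward force F acts at the right end, arm 6.35 m, giving F × 6.35 counterclockwise.
Setting net torque to zero: F × 6.35 = 5343 → F = 5343 / 6.35 = 841 N.

F ≈ 841 N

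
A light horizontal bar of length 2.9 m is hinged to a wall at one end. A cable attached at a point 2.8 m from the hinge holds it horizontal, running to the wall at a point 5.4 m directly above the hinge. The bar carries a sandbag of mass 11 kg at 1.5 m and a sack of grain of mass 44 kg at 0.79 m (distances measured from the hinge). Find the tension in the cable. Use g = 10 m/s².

T ≈ 206 N

Take moments about the hinge.
Sandbag: 11 × 10 = 110 N down at 1.5 m → arm 1.5 m, τ = 110 × 1.5 = 165 N·m clockwise.
Sack of grain: 44 × 10 = 440 N down at 0.79 m → arm 0.79 m, τ = 440 × 0.79 = 347.6 N·m clockwise.
Total clockwise load moment = 512.6 N·m.
The cable tension T acts at 2.8 m; only its component perpendicular to the bar, T sinθ, produces torque. sinθ = h/√(h²+d²) = 5.4/√(5.4²+2.8²) = 0.8878.
Balancing moments: T × 2.8 × 0.8878 = 512.6, giving T = 512.6 / 2.486 = 206 N.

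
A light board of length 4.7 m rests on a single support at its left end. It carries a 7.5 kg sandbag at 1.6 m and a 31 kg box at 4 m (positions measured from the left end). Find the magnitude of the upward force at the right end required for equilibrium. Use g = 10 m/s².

F ≈ 289 N

Sum moments about the left end (the unknown pivot reaction has zero arm there).
Sandbag: 7.5 × 10 = 75 N down at 1.6 m → arm 1.6 m, τ = 75 × 1.6 = 120 N·m clockwise.
Box: 31 × 10 = 310 N down at 4 m → arm 4 m, τ = 310 × 4 = 1240 N·m clockwise.
Net moment of the loads = 1360 N·m clockwise.
The upward force F acts at the right end, arm 4.7 m, giving F × 4.7 counterclockwise.
Balancing moments: F × 4.7 = 1360, giving F = 1360 / 4.7 = 289 N.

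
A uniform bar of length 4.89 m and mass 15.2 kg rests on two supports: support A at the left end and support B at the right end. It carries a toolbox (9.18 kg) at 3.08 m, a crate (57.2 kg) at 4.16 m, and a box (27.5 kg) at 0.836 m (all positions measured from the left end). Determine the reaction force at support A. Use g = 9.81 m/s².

Take moments about support B.
Beam weight: 15.2 × 9.81 = 149.1 N down at 2.445 m → arm 2.445 m, τ = 149.1 × 2.445 = 364.5 N·m counterclockwise.
Toolbox: 9.18 × 9.81 = 90.06 N down at 3.08 m → arm 1.81 m, τ = 90.06 × 1.81 = 163 N·m counterclockwise.
Crate: 57.2 × 9.81 = 561.1 N down at 4.16 m → arm 0.73 m, τ = 561.1 × 0.73 = 409.6 N·m counterclockwise.
Box: 27.5 × 9.81 = 269.8 N down at 0.836 m → arm 4.054 m, τ = 269.8 × 4.054 = 1094 N·m counterclockwise.
Net load moment about support B = 2031 N·m counterclockwise.
Reaction R at support A is upward at 0 m, arm 4.89 m → moment R × 4.89 clockwise.
Setting net torque to zero: R × 4.89 = 2031 → R = 415 N.

R_A ≈ 415 N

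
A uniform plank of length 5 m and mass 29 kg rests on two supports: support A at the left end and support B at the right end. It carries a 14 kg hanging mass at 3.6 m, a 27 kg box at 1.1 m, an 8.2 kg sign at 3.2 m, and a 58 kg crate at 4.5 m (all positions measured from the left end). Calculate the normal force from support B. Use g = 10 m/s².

About support A:
Beam weight: 29 × 10 = 290 N down at 2.5 m → arm 2.5 m, τ = 290 × 2.5 = 725 N·m clockwise.
Hanging mass: 14 × 10 = 140 N down at 3.6 m → arm 3.6 m, τ = 140 × 3.6 = 504 N·m clockwise.
Box: 27 × 10 = 270 N down at 1.1 m → arm 1.1 m, τ = 270 × 1.1 = 297 N·m clockwise.
Sign: 8.2 × 10 = 82 N down at 3.2 m → arm 3.2 m, τ = 82 × 3.2 = 262.4 N·m clockwise.
Crate: 58 × 10 = 580 N down at 4.5 m → arm 4.5 m, τ = 580 × 4.5 = 2610 N·m clockwise.
Net load moment about support A = 4398 N·m clockwise.
Reaction R at support B is upward at 5 m, arm 5 m → moment R × 5 counterclockwise.
For rotational equilibrium, R × 5 = 4398, so R = 880 N.

R_B ≈ 880 N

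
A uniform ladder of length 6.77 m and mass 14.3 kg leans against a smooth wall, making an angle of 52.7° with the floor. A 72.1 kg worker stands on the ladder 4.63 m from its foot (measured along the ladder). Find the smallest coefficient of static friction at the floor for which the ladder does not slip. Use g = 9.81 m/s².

Choose the foot of the ladder as the axis so the floor normal and friction both act there and drop out.
Ladder weight 14.3×9.81 = 140.3 N acts at 3.385 m along the ladder; its horizontal arm is 3.385·cos52.7° = 2.051 m → τ = 287.8 N·m clockwise.
Worker: 72.1×9.81 = 707.3 N at 4.63 m → arm 2.806 m → τ = 1985 N·m clockwise.
Wall normal N acts horizontally at the top; its moment arm is the height L sinθ = 6.77·sin52.7° = 5.385 m, counterclockwise.
Στ = 0 ⇒ N × 5.385 = 2273 ⇒ N = 422.1 N.
ΣFx = 0 ⇒ f = N_wall = 422.1 N. ΣFy = 0 ⇒ N_floor = 847.6 N.
μ_min = f / N_floor = 422.1 / 847.6 = 0.498.

μ_min ≈ 0.498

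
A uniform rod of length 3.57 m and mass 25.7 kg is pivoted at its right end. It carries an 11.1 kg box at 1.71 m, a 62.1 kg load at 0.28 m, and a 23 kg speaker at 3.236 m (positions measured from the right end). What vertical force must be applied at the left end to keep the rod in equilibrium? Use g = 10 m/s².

F ≈ 439 N

Take moments about the right end.
Beam weight: 25.7 × 10 = 257 N down at 1.785 m → arm 1.785 m, τ = 257 × 1.785 = 458.7 N·m counterclockwise.
Box: 11.1 × 10 = 111 N down at 1.71 m → arm 1.71 m, τ = 111 × 1.71 = 189.8 N·m counterclockwise.
Load: 62.1 × 10 = 621 N down at 0.28 m → arm 0.28 m, τ = 621 × 0.28 = 173.9 N·m counterclockwise.
Speaker: 23 × 10 = 230 N down at 3.236 m → arm 3.236 m, τ = 230 × 3.236 = 744.3 N·m counterclockwise.
Net moment of the loads = 1567 N·m counterclockwise.
The upward force F acts at the left end, arm 3.57 m, giving F × 3.57 clockwise.
For rotational equilibrium, F × 3.57 = 1567, so F = 1567 / 3.57 = 439 N.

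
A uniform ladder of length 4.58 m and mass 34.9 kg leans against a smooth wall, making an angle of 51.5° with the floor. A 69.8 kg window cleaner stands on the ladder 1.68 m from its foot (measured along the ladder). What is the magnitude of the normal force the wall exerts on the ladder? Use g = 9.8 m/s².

About the foot of the ladder:
Ladder weight 34.9×9.8 = 342 N acts at 2.29 m along the ladder; its horizontal arm is 2.29·cos51.5° = 1.426 m → τ = 487.7 N·m clockwise.
Window cleaner: 69.8×9.8 = 684 N at 1.68 m → arm 1.046 m → τ = 715.5 N·m clockwise.
Wall normal N acts horizontally at the top; its moment arm is the height L sinθ = 4.58·sin51.5° = 3.584 m, counterclockwise.
Balancing moments: N × 3.584 = 1203, giving N = 336 N.

N_wall ≈ 336 N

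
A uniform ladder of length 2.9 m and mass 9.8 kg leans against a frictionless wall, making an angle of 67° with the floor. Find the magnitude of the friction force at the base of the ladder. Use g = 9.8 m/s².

Taking torques about the foot of the ladder:
Ladder weight 9.8×9.8 = 96.04 N acts at 1.45 m along the ladder; its horizontal arm is 1.45·cos67° = 0.5666 m → τ = 54.42 N·m clockwise.
Wall normal N acts horizontally at the top; its moment arm is the height L sinθ = 2.9·sin67° = 2.669 m, counterclockwise.
Setting net torque to zero: N × 2.669 = 54.42 → N = 20.4 N.
ΣFx = 0: friction at the foot balances the wall's push, so f = N_wall = 20.4 N.

f ≈ 20.4 N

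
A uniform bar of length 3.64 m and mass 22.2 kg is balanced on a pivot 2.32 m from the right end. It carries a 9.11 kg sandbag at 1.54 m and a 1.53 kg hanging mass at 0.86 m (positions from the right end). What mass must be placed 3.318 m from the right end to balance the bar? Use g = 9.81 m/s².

Choose the pivot (at 2.32 m from the right end) as the axis so the support reaction has zero arm there.
Beam weight: 22.2 × 9.81 = 217.8 N down at 1.82 m → arm 0.5 m, τ = 217.8 × 0.5 = 108.9 N·m clockwise.
Sandbag: 9.11 × 9.81 = 89.37 N down at 1.54 m → arm 0.78 m, τ = 89.37 × 0.78 = 69.71 N·m clockwise.
Hanging mass: 1.53 × 9.81 = 15.01 N down at 0.86 m → arm 1.46 m, τ = 15.01 × 1.46 = 21.91 N·m clockwise.
Net moment of known loads = 200.5 N·m clockwise.
An unknown mass m at 3.318 m has arm 0.998 m; its moment is m·g·0.998 counterclockwise.
Στ = 0 ⇒ m × 9.81 × 0.998 = 200.5 ⇒ m = 200.5 / (9.81 × 0.998) = 20.5 kg.

m ≈ 20.5 kg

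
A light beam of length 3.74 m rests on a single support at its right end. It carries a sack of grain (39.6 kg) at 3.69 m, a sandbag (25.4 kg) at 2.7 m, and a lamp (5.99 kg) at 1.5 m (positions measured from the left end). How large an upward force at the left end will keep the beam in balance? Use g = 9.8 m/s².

F ≈ 110 N

About the right end:
Sack of grain: 39.6 × 9.8 = 388.1 N down at 3.69 m → arm 0.05 m, τ = 388.1 × 0.05 = 19.41 N·m counterclockwise.
Sandbag: 25.4 × 9.8 = 248.9 N down at 2.7 m → arm 1.04 m, τ = 248.9 × 1.04 = 258.9 N·m counterclockwise.
Lamp: 5.99 × 9.8 = 58.7 N down at 1.5 m → arm 2.24 m, τ = 58.7 × 2.24 = 131.5 N·m counterclockwise.
Net moment of the loads = 409.8 N·m counterclockwise.
The upward force F acts at the left end, arm 3.74 m, giving F × 3.74 clockwise.
Στ = 0 ⇒ F × 3.74 = 409.8 ⇒ F = 409.8 / 3.74 = 110 N.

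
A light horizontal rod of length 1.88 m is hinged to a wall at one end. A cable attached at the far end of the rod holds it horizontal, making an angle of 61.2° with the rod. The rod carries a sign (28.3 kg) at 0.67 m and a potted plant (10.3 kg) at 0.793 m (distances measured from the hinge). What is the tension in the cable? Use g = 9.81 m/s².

Take moments about the hinge.
Sign: 28.3 × 9.81 = 277.6 N down at 0.67 m → arm 0.67 m, τ = 277.6 × 0.67 = 186 N·m clockwise.
Potted plant: 10.3 × 9.81 = 101 N down at 0.793 m → arm 0.793 m, τ = 101 × 0.793 = 80.09 N·m clockwise.
Total clockwise load moment = 266.1 N·m.
The cable tension T acts at 1.88 m; only its component perpendicular to the rod, T sinθ, produces torque. sin 61.2° = 0.8763.
Στ = 0 ⇒ T × 1.88 × 0.8763 = 266.1 ⇒ T = 266.1 / 1.647 = 162 N.

T ≈ 162 N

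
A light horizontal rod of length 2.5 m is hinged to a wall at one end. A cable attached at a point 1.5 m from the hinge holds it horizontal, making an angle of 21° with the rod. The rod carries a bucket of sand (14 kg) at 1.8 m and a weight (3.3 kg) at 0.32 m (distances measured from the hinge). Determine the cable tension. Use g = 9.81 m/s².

Sum moments about the hinge (the unknown hinge reaction has zero arm there).
Bucket of sand: 14 × 9.81 = 137.3 N down at 1.8 m → arm 1.8 m, τ = 137.3 × 1.8 = 247.1 N·m clockwise.
Weight: 3.3 × 9.81 = 32.37 N down at 0.32 m → arm 0.32 m, τ = 32.37 × 0.32 = 10.36 N·m clockwise.
Total clockwise load moment = 257.5 N·m.
The cable tension T acts at 1.5 m; only its component perpendicular to the rod, T sinθ, produces torque. sin 21° = 0.3584.
For rotational equilibrium, T × 1.5 × 0.3584 = 257.5, so T = 257.5 / 0.5376 = 479 N.

T ≈ 479 N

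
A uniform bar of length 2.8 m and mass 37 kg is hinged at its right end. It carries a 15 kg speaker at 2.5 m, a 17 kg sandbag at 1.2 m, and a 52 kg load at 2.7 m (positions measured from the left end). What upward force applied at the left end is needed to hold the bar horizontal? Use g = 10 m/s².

F ≈ 317 N

Take moments about the right end.
Beam weight: 37 × 10 = 370 N down at 1.4 m → arm 1.4 m, τ = 370 × 1.4 = 518 N·m counterclockwise.
Speaker: 15 × 10 = 150 N down at 2.5 m → arm 0.3 m, τ = 150 × 0.3 = 45 N·m counterclockwise.
Sandbag: 17 × 10 = 170 N down at 1.2 m → arm 1.6 m, τ = 170 × 1.6 = 272 N·m counterclockwise.
Load: 52 × 10 = 520 N down at 2.7 m → arm 0.1 m, τ = 520 × 0.1 = 52 N·m counterclockwise.
Net moment of the loads = 887 N·m counterclockwise.
The upward force F acts at the left end, arm 2.8 m, giving F × 2.8 clockwise.
Balancing moments: F × 2.8 = 887, giving F = 887 / 2.8 = 317 N.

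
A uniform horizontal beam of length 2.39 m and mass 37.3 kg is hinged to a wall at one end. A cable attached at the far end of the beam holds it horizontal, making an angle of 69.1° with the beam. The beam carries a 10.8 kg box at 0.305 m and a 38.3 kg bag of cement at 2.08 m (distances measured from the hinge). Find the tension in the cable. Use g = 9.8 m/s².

T ≈ 560 N

Take moments about the hinge.
Beam weight: 37.3 × 9.8 = 365.5 N down at 1.195 m → arm 1.195 m, τ = 365.5 × 1.195 = 436.8 N·m clockwise.
Box: 10.8 × 9.8 = 105.8 N down at 0.305 m → arm 0.305 m, τ = 105.8 × 0.305 = 32.27 N·m clockwise.
Bag of cement: 38.3 × 9.8 = 375.3 N down at 2.08 m → arm 2.08 m, τ = 375.3 × 2.08 = 780.6 N·m clockwise.
Total clockwise load moment = 1250 N·m.
The cable tension T acts at 2.39 m; only its component perpendicular to the beam, T sinθ, produces torque. sin 69.1° = 0.9342.
For rotational equilibrium, T × 2.39 × 0.9342 = 1250, so T = 1250 / 2.233 = 560 N.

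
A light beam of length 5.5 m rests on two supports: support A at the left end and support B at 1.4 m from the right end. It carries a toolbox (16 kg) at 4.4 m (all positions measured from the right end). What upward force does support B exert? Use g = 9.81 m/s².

R_B ≈ 42.1 N

Take moments about support A.
Toolbox: 16 × 9.81 = 157 N down at 4.4 m → arm 1.1 m, τ = 157 × 1.1 = 172.7 N·m clockwise.
Net load moment about support A = 172.7 N·m clockwise.
Reaction R at support B is upward at 1.4 m, arm 4.1 m → moment R × 4.1 counterclockwise.
Balancing moments: R × 4.1 = 172.7, giving R = 42.1 N.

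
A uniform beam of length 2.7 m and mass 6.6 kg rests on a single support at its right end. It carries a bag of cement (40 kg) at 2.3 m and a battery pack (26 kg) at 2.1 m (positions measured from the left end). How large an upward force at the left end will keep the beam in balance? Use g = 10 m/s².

Sum moments about the right end (the unknown pivot reaction has zero arm there).
Beam weight: 6.6 × 10 = 66 N down at 1.35 m → arm 1.35 m, τ = 66 × 1.35 = 89.1 N·m counterclockwise.
Bag of cement: 40 × 10 = 400 N down at 2.3 m → arm 0.4 m, τ = 400 × 0.4 = 160 N·m counterclockwise.
Battery pack: 26 × 10 = 260 N down at 2.1 m → arm 0.6 m, τ = 260 × 0.6 = 156 N·m counterclockwise.
Net moment of the loads = 405.1 N·m counterclockwise.
The upward force F acts at the left end, arm 2.7 m, giving F × 2.7 clockwise.
For rotational equilibrium, F × 2.7 = 405.1, so F = 405.1 / 2.7 = 150 N.

F ≈ 150 N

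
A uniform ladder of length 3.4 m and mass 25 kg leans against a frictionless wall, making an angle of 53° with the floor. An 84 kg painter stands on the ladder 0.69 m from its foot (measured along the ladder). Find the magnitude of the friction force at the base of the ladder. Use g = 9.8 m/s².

f ≈ 218 N

Choose the foot of the ladder as the axis so the floor normal and friction both act there and drop out.
Ladder weight 25×9.8 = 245 N acts at 1.7 m along the ladder; its horizontal arm is 1.7·cos53° = 1.023 m → τ = 250.6 N·m clockwise.
Painter: 84×9.8 = 823.2 N at 0.69 m → arm 0.4153 m → τ = 341.9 N·m clockwise.
Wall normal N acts horizontally at the top; its moment arm is the height L sinθ = 3.4·sin53° = 2.715 m, counterclockwise.
Στ = 0 ⇒ N × 2.715 = 592.5 ⇒ N = 218 N.
ΣFx = 0: friction at the foot balances the wall's push, so f = N_wall = 218 N.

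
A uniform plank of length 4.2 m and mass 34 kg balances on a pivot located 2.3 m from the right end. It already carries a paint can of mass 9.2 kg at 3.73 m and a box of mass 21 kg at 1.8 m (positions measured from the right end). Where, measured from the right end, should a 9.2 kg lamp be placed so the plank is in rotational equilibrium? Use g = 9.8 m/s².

x ≈ 2.75 m from the right end

About the pivot (at 2.3 m from the right end):
Beam weight: 34 × 9.8 = 333.2 N down at 2.1 m → arm 0.2 m, τ = 333.2 × 0.2 = 66.64 N·m clockwise.
Paint can: 9.2 × 9.8 = 90.16 N down at 3.73 m → arm 1.43 m, τ = 90.16 × 1.43 = 128.9 N·m counterclockwise.
Box: 21 × 9.8 = 205.8 N down at 1.8 m → arm 0.5 m, τ = 205.8 × 0.5 = 102.9 N·m clockwise.
Net moment of existing loads = 40.64 N·m clockwise.
The lamp weighs 9.2 × 9.8 = 90.16 N and must supply an equal counterclockwise moment, so its lever arm about the pivot is 40.64 / 90.16 = 0.451 m.
That puts it at 2.3 + 0.451 = 2.75 m from the right end.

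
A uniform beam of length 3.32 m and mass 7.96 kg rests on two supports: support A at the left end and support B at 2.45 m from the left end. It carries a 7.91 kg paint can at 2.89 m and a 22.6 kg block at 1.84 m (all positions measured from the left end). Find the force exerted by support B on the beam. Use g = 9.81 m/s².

R_B ≈ 311 N

Choose support A as the axis so its reaction then has zero moment arm.
Beam weight: 7.96 × 9.81 = 78.09 N down at 1.66 m → arm 1.66 m, τ = 78.09 × 1.66 = 129.6 N·m clockwise.
Paint can: 7.91 × 9.81 = 77.6 N down at 2.89 m → arm 2.89 m, τ = 77.6 × 2.89 = 224.3 N·m clockwise.
Block: 22.6 × 9.81 = 221.7 N down at 1.84 m → arm 1.84 m, τ = 221.7 × 1.84 = 407.9 N·m clockwise.
Net load moment about support A = 761.8 N·m clockwise.
Reaction R at support B is upward at 2.45 m, arm 2.45 m → moment R × 2.45 counterclockwise.
Balancing moments: R × 2.45 = 761.8, giving R = 311 N.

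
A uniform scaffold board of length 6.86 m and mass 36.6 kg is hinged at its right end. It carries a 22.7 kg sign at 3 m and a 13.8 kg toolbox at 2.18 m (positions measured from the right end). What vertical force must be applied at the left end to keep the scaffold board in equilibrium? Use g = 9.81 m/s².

Sum moments about the right end (the unknown pivot reaction has zero arm there).
Beam weight: 36.6 × 9.81 = 359 N down at 3.43 m → arm 3.43 m, τ = 359 × 3.43 = 1231 N·m counterclockwise.
Sign: 22.7 × 9.81 = 222.7 N down at 3 m → arm 3 m, τ = 222.7 × 3 = 668.1 N·m counterclockwise.
Toolbox: 13.8 × 9.81 = 135.4 N down at 2.18 m → arm 2.18 m, τ = 135.4 × 2.18 = 295.2 N·m counterclockwise.
Net moment of the loads = 2194 N·m counterclockwise.
The upward force F acts at the left end, arm 6.86 m, giving F × 6.86 clockwise.
For rotational equilibrium, F × 6.86 = 2194, so F = 2194 / 6.86 = 320 N.

F ≈ 320 N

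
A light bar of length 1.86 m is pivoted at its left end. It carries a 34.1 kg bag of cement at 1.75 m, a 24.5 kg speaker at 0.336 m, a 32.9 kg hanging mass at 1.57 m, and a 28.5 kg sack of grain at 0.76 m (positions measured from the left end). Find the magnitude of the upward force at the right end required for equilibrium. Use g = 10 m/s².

F ≈ 759 N

Choose the left end as the axis so the unknown pivot reaction has zero arm there.
Bag of cement: 34.1 × 10 = 341 N down at 1.75 m → arm 1.75 m, τ = 341 × 1.75 = 596.8 N·m clockwise.
Speaker: 24.5 × 10 = 245 N down at 0.336 m → arm 0.336 m, τ = 245 × 0.336 = 82.32 N·m clockwise.
Hanging mass: 32.9 × 10 = 329 N down at 1.57 m → arm 1.57 m, τ = 329 × 1.57 = 516.5 N·m clockwise.
Sack of grain: 28.5 × 10 = 285 N down at 0.76 m → arm 0.76 m, τ = 285 × 0.76 = 216.6 N·m clockwise.
Net moment of the loads = 1412 N·m clockwise.
The upward force F acts at the right end, arm 1.86 m, giving F × 1.86 counterclockwise.
For rotational equilibrium, F × 1.86 = 1412, so F = 1412 / 1.86 = 759 N.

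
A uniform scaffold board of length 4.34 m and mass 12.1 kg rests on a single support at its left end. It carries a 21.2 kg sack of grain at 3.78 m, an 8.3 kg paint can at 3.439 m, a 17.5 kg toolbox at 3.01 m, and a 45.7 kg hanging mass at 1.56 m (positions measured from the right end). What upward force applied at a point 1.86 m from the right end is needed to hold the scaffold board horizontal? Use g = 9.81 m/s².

Choose the left end as the axis so the unknown pivot reaction has zero arm there.
Beam weight: 12.1 × 9.81 = 118.7 N down at 2.17 m → arm 2.17 m, τ = 118.7 × 2.17 = 257.6 N·m clockwise.
Sack of grain: 21.2 × 9.81 = 208 N down at 3.78 m → arm 0.56 m, τ = 208 × 0.56 = 116.5 N·m clockwise.
Paint can: 8.3 × 9.81 = 81.42 N down at 3.439 m → arm 0.901 m, τ = 81.42 × 0.901 = 73.36 N·m clockwise.
Toolbox: 17.5 × 9.81 = 171.7 N down at 3.01 m → arm 1.33 m, τ = 171.7 × 1.33 = 228.4 N·m clockwise.
Hanging mass: 45.7 × 9.81 = 448.3 N down at 1.56 m → arm 2.78 m, τ = 448.3 × 2.78 = 1246 N·m clockwise.
Net moment of the loads = 1922 N·m clockwise.
The upward force F acts at a point 1.86 m from the right end, arm 2.48 m, giving F × 2.48 counterclockwise.
Balancing moments: F × 2.48 = 1922, giving F = 1922 / 2.48 = 775 N.

F ≈ 775 N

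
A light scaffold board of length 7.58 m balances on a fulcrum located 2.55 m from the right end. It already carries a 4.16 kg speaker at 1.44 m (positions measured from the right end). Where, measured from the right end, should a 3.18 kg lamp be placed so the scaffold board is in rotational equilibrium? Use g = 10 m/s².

Take moments about the fulcrum (at 2.55 m from the right end).
Speaker: 4.16 × 10 = 41.6 N down at 1.44 m → arm 1.11 m, τ = 41.6 × 1.11 = 46.18 N·m clockwise.
Net moment of existing loads = 46.18 N·m clockwise.
The lamp weighs 3.18 × 10 = 31.8 N and must supply an equal counterclockwise moment, so its lever arm about the fulcrum is 46.18 / 31.8 = 1.45 m.
That puts it at 2.55 + 1.45 = 4 m from the right end.

x ≈ 4 m from the right end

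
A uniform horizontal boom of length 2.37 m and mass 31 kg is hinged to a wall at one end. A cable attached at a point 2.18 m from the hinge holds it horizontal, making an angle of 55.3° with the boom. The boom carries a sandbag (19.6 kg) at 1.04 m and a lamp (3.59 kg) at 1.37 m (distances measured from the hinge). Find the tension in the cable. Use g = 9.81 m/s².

Take moments about the hinge.
Beam weight: 31 × 9.81 = 304.1 N down at 1.185 m → arm 1.185 m, τ = 304.1 × 1.185 = 360.4 N·m clockwise.
Sandbag: 19.6 × 9.81 = 192.3 N down at 1.04 m → arm 1.04 m, τ = 192.3 × 1.04 = 200 N·m clockwise.
Lamp: 3.59 × 9.81 = 35.22 N down at 1.37 m → arm 1.37 m, τ = 35.22 × 1.37 = 48.25 N·m clockwise.
Total clockwise load moment = 608.6 N·m.
The cable tension T acts at 2.18 m; only its component perpendicular to the boom, T sinθ, produces torque. sin 55.3° = 0.8221.
Στ = 0 ⇒ T × 2.18 × 0.8221 = 608.6 ⇒ T = 608.6 / 1.792 = 340 N.

T ≈ 340 N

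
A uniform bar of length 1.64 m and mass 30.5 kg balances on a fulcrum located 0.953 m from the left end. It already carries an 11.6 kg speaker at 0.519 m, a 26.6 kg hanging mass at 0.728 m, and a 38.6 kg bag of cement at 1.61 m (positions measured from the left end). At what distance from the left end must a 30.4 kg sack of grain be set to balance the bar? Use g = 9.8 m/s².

Choose the fulcrum (at 0.953 m from the left end) as the axis so the support reaction has zero arm there.
Beam weight: 30.5 × 9.8 = 298.9 N down at 0.82 m → arm 0.133 m, τ = 298.9 × 0.133 = 39.75 N·m counterclockwise.
Speaker: 11.6 × 9.8 = 113.7 N down at 0.519 m → arm 0.434 m, τ = 113.7 × 0.434 = 49.35 N·m counterclockwise.
Hanging mass: 26.6 × 9.8 = 260.7 N down at 0.728 m → arm 0.225 m, τ = 260.7 × 0.225 = 58.66 N·m counterclockwise.
Bag of cement: 38.6 × 9.8 = 378.3 N down at 1.61 m → arm 0.657 m, τ = 378.3 × 0.657 = 248.5 N·m clockwise.
Net moment of existing loads = 100.7 N·m clockwise.
The sack of grain weighs 30.4 × 9.8 = 297.9 N and must supply an equal counterclockwise moment, so its lever arm about the fulcrum is 100.7 / 297.9 = 0.338 m.
That puts it at 0.953 − 0.338 = 0.615 m from the left end.

x ≈ 0.615 m from the left end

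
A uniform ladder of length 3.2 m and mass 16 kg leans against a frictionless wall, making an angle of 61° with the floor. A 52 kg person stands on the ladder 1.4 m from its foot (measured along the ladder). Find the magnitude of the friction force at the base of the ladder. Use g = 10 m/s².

Take moments about the foot of the ladder.
Ladder weight 16×10 = 160 N acts at 1.6 m along the ladder; its horizontal arm is 1.6·cos61° = 0.7757 m → τ = 124.1 N·m clockwise.
Person: 52×10 = 520 N at 1.4 m → arm 0.6787 m → τ = 352.9 N·m clockwise.
Wall normal N acts horizontally at the top; its moment arm is the height L sinθ = 3.2·sin61° = 2.799 m, counterclockwise.
Setting net torque to zero: N × 2.799 = 477 → N = 170 N.
ΣFx = 0: friction at the foot balances the wall's push, so f = N_wall = 170 N.

f ≈ 170 N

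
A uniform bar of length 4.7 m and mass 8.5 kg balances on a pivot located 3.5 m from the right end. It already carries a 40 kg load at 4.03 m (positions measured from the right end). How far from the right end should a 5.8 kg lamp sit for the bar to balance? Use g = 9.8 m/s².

x ≈ 1.53 m from the right end

Take moments about the pivot (at 3.5 m from the right end).
Beam weight: 8.5 × 9.8 = 83.3 N down at 2.35 m → arm 1.15 m, τ = 83.3 × 1.15 = 95.79 N·m clockwise.
Load: 40 × 9.8 = 392 N down at 4.03 m → arm 0.53 m, τ = 392 × 0.53 = 207.8 N·m counterclockwise.
Net moment of existing loads = 112 N·m counterclockwise.
The lamp weighs 5.8 × 9.8 = 56.84 N and must supply an equal clockwise moment, so its lever arm about the pivot is 112 / 56.84 = 1.97 m.
That puts it at 3.5 − 1.97 = 1.53 m from the right end.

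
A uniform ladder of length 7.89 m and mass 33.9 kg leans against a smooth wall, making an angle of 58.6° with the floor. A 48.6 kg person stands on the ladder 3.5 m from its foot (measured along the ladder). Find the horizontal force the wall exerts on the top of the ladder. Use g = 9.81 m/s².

Taking torques about the foot of the ladder:
Ladder weight 33.9×9.81 = 332.6 N acts at 3.945 m along the ladder; its horizontal arm is 3.945·cos58.6° = 2.055 m → τ = 683.5 N·m clockwise.
Person: 48.6×9.81 = 476.8 N at 3.5 m → arm 1.824 m → τ = 869.7 N·m clockwise.
Wall normal N acts horizontally at the top; its moment arm is the height L sinθ = 7.89·sin58.6° = 6.735 m, counterclockwise.
Balancing moments: N × 6.735 = 1553, giving N = 231 N.

N_wall ≈ 231 N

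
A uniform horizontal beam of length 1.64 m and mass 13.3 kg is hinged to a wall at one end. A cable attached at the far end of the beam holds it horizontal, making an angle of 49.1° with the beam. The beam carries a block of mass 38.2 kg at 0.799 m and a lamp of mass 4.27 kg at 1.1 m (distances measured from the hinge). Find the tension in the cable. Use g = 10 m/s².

About the hinge:
Beam weight: 13.3 × 10 = 133 N down at 0.82 m → arm 0.82 m, τ = 133 × 0.82 = 109.1 N·m clockwise.
Block: 38.2 × 10 = 382 N down at 0.799 m → arm 0.799 m, τ = 382 × 0.799 = 305.2 N·m clockwise.
Lamp: 4.27 × 10 = 42.7 N down at 1.1 m → arm 1.1 m, τ = 42.7 × 1.1 = 46.97 N·m clockwise.
Total clockwise load moment = 461.3 N·m.
The cable tension T acts at 1.64 m; only its component perpendicular to the beam, T sinθ, produces torque. sin 49.1° = 0.7559.
Στ = 0 ⇒ T × 1.64 × 0.7559 = 461.3 ⇒ T = 461.3 / 1.24 = 372 N.

T ≈ 372 N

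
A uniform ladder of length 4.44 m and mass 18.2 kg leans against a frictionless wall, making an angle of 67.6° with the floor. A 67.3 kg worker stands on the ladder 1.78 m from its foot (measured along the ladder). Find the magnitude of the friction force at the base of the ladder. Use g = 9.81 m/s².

About the foot of the ladder:
Ladder weight 18.2×9.81 = 178.5 N acts at 2.22 m along the ladder; its horizontal arm is 2.22·cos67.6° = 0.846 m → τ = 151 N·m clockwise.
Worker: 67.3×9.81 = 660.2 N at 1.78 m → arm 0.6783 m → τ = 447.8 N·m clockwise.
Wall normal N acts horizontally at the top; its moment arm is the height L sinθ = 4.44·sin67.6° = 4.105 m, counterclockwise.
For rotational equilibrium, N × 4.105 = 598.8, so N = 146 N.
ΣFx = 0: friction at the foot balances the wall's push, so f = N_wall = 146 N.

f ≈ 146 N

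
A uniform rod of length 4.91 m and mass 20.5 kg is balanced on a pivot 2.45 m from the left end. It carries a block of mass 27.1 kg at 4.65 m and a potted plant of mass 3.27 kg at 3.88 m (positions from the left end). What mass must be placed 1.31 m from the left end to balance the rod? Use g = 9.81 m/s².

m ≈ 56.5 kg

Choose the pivot (at 2.45 m from the left end) as the axis so the support reaction has zero arm there.
Beam weight: 20.5 × 9.81 = 201.1 N down at 2.455 m → arm 0.005 m, τ = 201.1 × 0.005 = 1.006 N·m clockwise.
Block: 27.1 × 9.81 = 265.9 N down at 4.65 m → arm 2.2 m, τ = 265.9 × 2.2 = 585 N·m clockwise.
Potted plant: 3.27 × 9.81 = 32.08 N down at 3.88 m → arm 1.43 m, τ = 32.08 × 1.43 = 45.87 N·m clockwise.
Net moment of known loads = 631.9 N·m clockwise.
An unknown mass m at 1.31 m has arm 1.14 m; its moment is m·g·1.14 counterclockwise.
Setting net torque to zero: m × 9.81 × 1.14 = 631.9 → m = 631.9 / (9.81 × 1.14) = 56.5 kg.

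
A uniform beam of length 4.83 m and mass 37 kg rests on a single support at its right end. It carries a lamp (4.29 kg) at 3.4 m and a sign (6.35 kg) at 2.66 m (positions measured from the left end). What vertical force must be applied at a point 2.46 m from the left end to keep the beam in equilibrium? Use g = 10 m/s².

About the right end:
Beam weight: 37 × 10 = 370 N down at 2.415 m → arm 2.415 m, τ = 370 × 2.415 = 893.6 N·m counterclockwise.
Lamp: 4.29 × 10 = 42.9 N down at 3.4 m → arm 1.43 m, τ = 42.9 × 1.43 = 61.35 N·m counterclockwise.
Sign: 6.35 × 10 = 63.5 N down at 2.66 m → arm 2.17 m, τ = 63.5 × 2.17 = 137.8 N·m counterclockwise.
Net moment of the loads = 1093 N·m counterclockwise.
The upward force F acts at a point 2.46 m from the left end, arm 2.37 m, giving F × 2.37 clockwise.
Στ = 0 ⇒ F × 2.37 = 1093 ⇒ F = 1093 / 2.37 = 461 N.

F ≈ 461 N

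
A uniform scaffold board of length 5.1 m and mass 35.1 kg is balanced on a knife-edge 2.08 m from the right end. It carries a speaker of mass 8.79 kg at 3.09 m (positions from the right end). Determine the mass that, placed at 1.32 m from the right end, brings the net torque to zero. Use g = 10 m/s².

Take moments about the knife-edge (at 2.08 m from the right end).
Beam weight: 35.1 × 10 = 351 N down at 2.55 m → arm 0.47 m, τ = 351 × 0.47 = 165 N·m counterclockwise.
Speaker: 8.79 × 10 = 87.9 N down at 3.09 m → arm 1.01 m, τ = 87.9 × 1.01 = 88.78 N·m counterclockwise.
Net moment of known loads = 253.8 N·m counterclockwise.
An unknown mass m at 1.32 m has arm 0.76 m; its moment is m·g·0.76 clockwise.
Setting net torque to zero: m × 10 × 0.76 = 253.8 → m = 253.8 / (10 × 0.76) = 33.4 kg.

m ≈ 33.4 kg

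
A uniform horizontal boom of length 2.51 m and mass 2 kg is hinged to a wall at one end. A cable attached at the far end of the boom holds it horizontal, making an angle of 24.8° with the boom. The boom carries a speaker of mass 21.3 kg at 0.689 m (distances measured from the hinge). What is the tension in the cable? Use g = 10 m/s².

T ≈ 163 N

About the hinge:
Beam weight: 2 × 10 = 20 N down at 1.255 m → arm 1.255 m, τ = 20 × 1.255 = 25.1 N·m clockwise.
Speaker: 21.3 × 10 = 213 N down at 0.689 m → arm 0.689 m, τ = 213 × 0.689 = 146.8 N·m clockwise.
Total clockwise load moment = 171.9 N·m.
The cable tension T acts at 2.51 m; only its component perpendicular to the boom, T sinθ, produces torque. sin 24.8° = 0.4195.
Setting net torque to zero: T × 2.51 × 0.4195 = 171.9 → T = 171.9 / 1.053 = 163 N.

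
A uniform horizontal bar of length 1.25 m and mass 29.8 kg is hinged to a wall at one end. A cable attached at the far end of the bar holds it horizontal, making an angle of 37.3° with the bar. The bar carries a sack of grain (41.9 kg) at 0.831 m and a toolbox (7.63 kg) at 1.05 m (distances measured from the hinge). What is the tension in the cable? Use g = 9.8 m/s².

T ≈ 795 N

Taking torques about the hinge:
Beam weight: 29.8 × 9.8 = 292 N down at 0.625 m → arm 0.625 m, τ = 292 × 0.625 = 182.5 N·m clockwise.
Sack of grain: 41.9 × 9.8 = 410.6 N down at 0.831 m → arm 0.831 m, τ = 410.6 × 0.831 = 341.2 N·m clockwise.
Toolbox: 7.63 × 9.8 = 74.77 N down at 1.05 m → arm 1.05 m, τ = 74.77 × 1.05 = 78.51 N·m clockwise.
Total clockwise load moment = 602.2 N·m.
The cable tension T acts at 1.25 m; only its component perpendicular to the bar, T sinθ, produces torque. sin 37.3° = 0.606.
Στ = 0 ⇒ T × 1.25 × 0.606 = 602.2 ⇒ T = 602.2 / 0.7575 = 795 N.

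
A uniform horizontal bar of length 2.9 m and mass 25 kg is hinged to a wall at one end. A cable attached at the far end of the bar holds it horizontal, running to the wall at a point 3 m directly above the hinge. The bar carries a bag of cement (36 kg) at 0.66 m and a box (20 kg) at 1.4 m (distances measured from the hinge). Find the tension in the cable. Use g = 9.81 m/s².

Sum moments about the hinge (the unknown hinge reaction has zero arm there).
Beam weight: 25 × 9.81 = 245.2 N down at 1.45 m → arm 1.45 m, τ = 245.2 × 1.45 = 355.5 N·m clockwise.
Bag of cement: 36 × 9.81 = 353.2 N down at 0.66 m → arm 0.66 m, τ = 353.2 × 0.66 = 233.1 N·m clockwise.
Box: 20 × 9.81 = 196.2 N down at 1.4 m → arm 1.4 m, τ = 196.2 × 1.4 = 274.7 N·m clockwise.
Total clockwise load moment = 863.3 N·m.
The cable tension T acts at 2.9 m; only its component perpendicular to the bar, T sinθ, produces torque. sinθ = h/√(h²+d²) = 3/√(3²+2.9²) = 0.719.
Setting net torque to zero: T × 2.9 × 0.719 = 863.3 → T = 863.3 / 2.085 = 414 N.

T ≈ 414 N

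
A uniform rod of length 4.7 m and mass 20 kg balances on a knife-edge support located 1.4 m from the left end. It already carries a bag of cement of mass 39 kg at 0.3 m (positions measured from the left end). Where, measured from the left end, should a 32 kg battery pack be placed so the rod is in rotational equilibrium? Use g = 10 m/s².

x ≈ 2.15 m from the left end

Choose the knife-edge support (at 1.4 m from the left end) as the axis so the support reaction has zero arm there.
Beam weight: 20 × 10 = 200 N down at 2.35 m → arm 0.95 m, τ = 200 × 0.95 = 190 N·m clockwise.
Bag of cement: 39 × 10 = 390 N down at 0.3 m → arm 1.1 m, τ = 390 × 1.1 = 429 N·m counterclockwise.
Net moment of existing loads = 239 N·m counterclockwise.
The battery pack weighs 32 × 10 = 320 N and must supply an equal clockwise moment, so its lever arm about the knife-edge support is 239 / 320 = 0.747 m.
That puts it at 1.4 + 0.747 = 2.15 m from the left end.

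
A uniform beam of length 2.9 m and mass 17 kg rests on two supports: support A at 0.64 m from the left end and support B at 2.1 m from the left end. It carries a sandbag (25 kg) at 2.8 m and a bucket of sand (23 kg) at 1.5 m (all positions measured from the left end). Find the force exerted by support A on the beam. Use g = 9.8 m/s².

About support B:
Beam weight: 17 × 9.8 = 166.6 N down at 1.45 m → arm 0.65 m, τ = 166.6 × 0.65 = 108.3 N·m counterclockwise.
Sandbag: 25 × 9.8 = 245 N down at 2.8 m → arm 0.7 m, τ = 245 × 0.7 = 171.5 N·m clockwise.
Bucket of sand: 23 × 9.8 = 225.4 N down at 1.5 m → arm 0.6 m, τ = 225.4 × 0.6 = 135.2 N·m counterclockwise.
Net load moment about support B = 72 N·m counterclockwise.
Reaction R at support A is upward at 0.64 m, arm 1.46 m → moment R × 1.46 clockwise.
Setting net torque to zero: R × 1.46 = 72 → R = 49.3 N.

R_A ≈ 49.3 N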